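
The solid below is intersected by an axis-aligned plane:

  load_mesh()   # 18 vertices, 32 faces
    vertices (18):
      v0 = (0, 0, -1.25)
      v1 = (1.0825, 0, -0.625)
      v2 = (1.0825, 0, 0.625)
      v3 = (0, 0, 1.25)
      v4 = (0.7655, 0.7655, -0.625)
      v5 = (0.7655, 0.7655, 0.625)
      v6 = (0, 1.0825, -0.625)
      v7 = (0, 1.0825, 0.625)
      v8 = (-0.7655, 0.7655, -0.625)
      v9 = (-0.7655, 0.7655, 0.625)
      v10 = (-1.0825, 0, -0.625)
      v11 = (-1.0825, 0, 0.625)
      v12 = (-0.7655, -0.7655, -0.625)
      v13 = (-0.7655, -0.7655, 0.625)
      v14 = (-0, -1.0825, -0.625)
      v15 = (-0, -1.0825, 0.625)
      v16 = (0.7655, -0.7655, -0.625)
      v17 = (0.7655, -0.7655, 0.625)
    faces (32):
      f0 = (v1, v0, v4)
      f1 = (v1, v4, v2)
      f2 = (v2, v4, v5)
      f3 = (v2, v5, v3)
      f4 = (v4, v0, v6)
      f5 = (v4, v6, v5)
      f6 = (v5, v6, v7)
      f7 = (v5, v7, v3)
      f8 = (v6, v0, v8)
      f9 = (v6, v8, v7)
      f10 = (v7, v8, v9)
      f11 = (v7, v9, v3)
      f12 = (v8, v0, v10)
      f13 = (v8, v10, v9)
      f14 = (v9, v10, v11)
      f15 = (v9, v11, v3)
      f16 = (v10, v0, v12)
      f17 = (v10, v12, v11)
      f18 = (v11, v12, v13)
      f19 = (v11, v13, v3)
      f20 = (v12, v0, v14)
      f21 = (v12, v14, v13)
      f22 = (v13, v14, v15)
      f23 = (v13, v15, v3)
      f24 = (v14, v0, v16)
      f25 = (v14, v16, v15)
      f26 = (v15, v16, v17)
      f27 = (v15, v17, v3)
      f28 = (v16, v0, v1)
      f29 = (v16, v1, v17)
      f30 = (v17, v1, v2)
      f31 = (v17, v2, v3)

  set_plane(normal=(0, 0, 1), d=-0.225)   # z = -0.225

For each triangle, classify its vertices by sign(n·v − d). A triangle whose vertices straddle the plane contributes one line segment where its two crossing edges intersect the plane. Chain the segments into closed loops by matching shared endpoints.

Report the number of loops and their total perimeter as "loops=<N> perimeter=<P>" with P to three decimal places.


Straddling triangles (16 of 32):
  (v1,v4,v2) [--+] → (0.86694, 0.52054, -0.225)–(1.0825, 0, -0.225)  len=0.5634
  (v2,v4,v5) [+-+] → (0.86694, 0.52054, -0.225)–(0.7655, 0.7655, -0.225)  len=0.2651
  (v4,v6,v5) [--+] → (0.24496, 0.98106, -0.225)–(0.7655, 0.7655, -0.225)  len=0.5634
  (v5,v6,v7) [+-+] → (0.24496, 0.98106, -0.225)–(0, 1.0825, -0.225)  len=0.2651
  (v6,v8,v7) [--+] → (-0.52054, 0.86694, -0.225)–(0, 1.0825, -0.225)  len=0.5634
  (v7,v8,v9) [+-+] → (-0.52054, 0.86694, -0.225)–(-0.7655, 0.7655, -0.225)  len=0.2651
  (v8,v10,v9) [--+] → (-0.98106, 0.24496, -0.225)–(-0.7655, 0.7655, -0.225)  len=0.5634
  (v9,v10,v11) [+-+] → (-0.98106, 0.24496, -0.225)–(-1.0825, 0, -0.225)  len=0.2651
  (v10,v12,v11) [--+] → (-0.86694, -0.52054, -0.225)–(-1.0825, 0, -0.225)  len=0.5634
  (v11,v12,v13) [+-+] → (-0.86694, -0.52054, -0.225)–(-0.7655, -0.7655, -0.225)  len=0.2651
  (v12,v14,v13) [--+] → (-0.24496, -0.98106, -0.225)–(-0.7655, -0.7655, -0.225)  len=0.5634
  (v13,v14,v15) [+-+] → (-0.24496, -0.98106, -0.225)–(0, -1.0825, -0.225)  len=0.2651
  (v14,v16,v15) [--+] → (0.52054, -0.86694, -0.225)–(0, -1.0825, -0.225)  len=0.5634
  (v15,v16,v17) [+-+] → (0.52054, -0.86694, -0.225)–(0.7655, -0.7655, -0.225)  len=0.2651
  (v16,v1,v17) [--+] → (0.98106, -0.24496, -0.225)–(0.7655, -0.7655, -0.225)  len=0.5634
  (v17,v1,v2) [+-+] → (0.98106, -0.24496, -0.225)–(1.0825, 0, -0.225)  len=0.2651

Chained into 1 loop(s):
  loop 1: 16 segments, perimeter = 6.6283
Total perimeter = 6.628

loops=1 perimeter=6.628


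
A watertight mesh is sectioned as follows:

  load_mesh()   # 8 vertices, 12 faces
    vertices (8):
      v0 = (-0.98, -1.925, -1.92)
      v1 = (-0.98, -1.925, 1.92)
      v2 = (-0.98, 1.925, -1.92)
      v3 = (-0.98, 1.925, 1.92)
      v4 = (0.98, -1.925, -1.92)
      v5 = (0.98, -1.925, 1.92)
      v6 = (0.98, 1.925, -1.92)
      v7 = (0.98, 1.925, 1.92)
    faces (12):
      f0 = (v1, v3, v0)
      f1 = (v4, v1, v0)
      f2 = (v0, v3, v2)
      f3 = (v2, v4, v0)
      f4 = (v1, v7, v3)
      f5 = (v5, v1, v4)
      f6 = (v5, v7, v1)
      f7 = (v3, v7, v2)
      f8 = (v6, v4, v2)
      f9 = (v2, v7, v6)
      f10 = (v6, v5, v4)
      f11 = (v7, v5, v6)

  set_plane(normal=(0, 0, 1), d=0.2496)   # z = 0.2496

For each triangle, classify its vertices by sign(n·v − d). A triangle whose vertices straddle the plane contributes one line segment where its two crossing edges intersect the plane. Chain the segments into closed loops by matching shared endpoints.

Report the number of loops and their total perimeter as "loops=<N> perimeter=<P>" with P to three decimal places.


loops=1 perimeter=11.620

Straddling triangles (8 of 12):
  (v1,v3,v0) [++-] → (-0.98, 0.25025, 0.2496)–(-0.98, -1.925, 0.2496)  len=2.1753
  (v4,v1,v0) [-+-] → (-0.1274, -1.925, 0.2496)–(-0.98, -1.925, 0.2496)  len=0.8526
  (v0,v3,v2) [-+-] → (-0.98, 0.25025, 0.2496)–(-0.98, 1.925, 0.2496)  len=1.6747
  (v5,v1,v4) [++-] → (-0.1274, -1.925, 0.2496)–(0.98, -1.925, 0.2496)  len=1.1074
  (v3,v7,v2) [++-] → (0.1274, 1.925, 0.2496)–(-0.98, 1.925, 0.2496)  len=1.1074
  (v2,v7,v6) [-+-] → (0.1274, 1.925, 0.2496)–(0.98, 1.925, 0.2496)  len=0.8526
  (v6,v5,v4) [-+-] → (0.98, -0.25025, 0.2496)–(0.98, -1.925, 0.2496)  len=1.6747
  (v7,v5,v6) [++-] → (0.98, -0.25025, 0.2496)–(0.98, 1.925, 0.2496)  len=2.1753

Chained into 1 loop(s):
  loop 1: 8 segments, perimeter = 11.6200
Total perimeter = 11.620


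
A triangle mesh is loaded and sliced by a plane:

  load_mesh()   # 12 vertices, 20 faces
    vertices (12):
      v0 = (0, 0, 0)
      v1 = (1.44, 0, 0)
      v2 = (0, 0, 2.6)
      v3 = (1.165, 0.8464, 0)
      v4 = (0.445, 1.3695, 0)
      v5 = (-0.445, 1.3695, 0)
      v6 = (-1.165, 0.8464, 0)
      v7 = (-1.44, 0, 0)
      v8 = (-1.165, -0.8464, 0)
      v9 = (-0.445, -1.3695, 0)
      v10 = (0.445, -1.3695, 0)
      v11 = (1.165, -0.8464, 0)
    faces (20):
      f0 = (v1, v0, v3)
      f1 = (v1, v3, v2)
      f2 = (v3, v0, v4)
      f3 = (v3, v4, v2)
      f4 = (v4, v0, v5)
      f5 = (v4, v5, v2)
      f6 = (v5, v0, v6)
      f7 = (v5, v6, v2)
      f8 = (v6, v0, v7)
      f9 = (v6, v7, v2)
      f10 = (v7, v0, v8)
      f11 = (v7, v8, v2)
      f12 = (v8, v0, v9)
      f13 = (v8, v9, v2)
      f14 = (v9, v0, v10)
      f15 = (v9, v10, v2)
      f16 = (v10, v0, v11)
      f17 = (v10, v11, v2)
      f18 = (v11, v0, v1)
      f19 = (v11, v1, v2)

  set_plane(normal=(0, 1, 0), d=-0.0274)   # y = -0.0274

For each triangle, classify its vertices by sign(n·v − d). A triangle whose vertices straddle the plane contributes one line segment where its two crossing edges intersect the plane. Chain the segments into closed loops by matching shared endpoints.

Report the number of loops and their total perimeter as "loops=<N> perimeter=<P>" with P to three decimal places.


Straddling triangles (10 of 20):
  (v7,v0,v8) [++-] → (-0.0377138, -0.0274, 0)–(-1.4311, -0.0274, 0)  len=1.3934
  (v7,v8,v2) [+-+] → (-1.4311, -0.0274, 0)–(-0.0377138, -0.0274, 2.51583)  len=2.8759
  (v8,v0,v9) [-+-] → (-0.0377138, -0.0274, 0)–(-0.00890325, -0.0274, 0)  len=0.0288
  (v8,v9,v2) [--+] → (-0.00890325, -0.0274, 2.54798)–(-0.0377138, -0.0274, 2.51583)  len=0.0432
  (v9,v0,v10) [-+-] → (-0.00890325, -0.0274, 0)–(0.00890325, -0.0274, 0)  len=0.0178
  (v9,v10,v2) [--+] → (0.00890325, -0.0274, 2.54798)–(-0.00890325, -0.0274, 2.54798)  len=0.0178
  (v10,v0,v11) [-+-] → (0.00890325, -0.0274, 0)–(0.0377138, -0.0274, 0)  len=0.0288
  (v10,v11,v2) [--+] → (0.0377138, -0.0274, 2.51583)–(0.00890325, -0.0274, 2.54798)  len=0.0432
  (v11,v0,v1) [-++] → (0.0377138, -0.0274, 0)–(1.4311, -0.0274, 0)  len=1.3934
  (v11,v1,v2) [-++] → (1.4311, -0.0274, 0)–(0.0377138, -0.0274, 2.51583)  len=2.8759

Chained into 1 loop(s):
  loop 1: 10 segments, perimeter = 8.7182
Total perimeter = 8.718

loops=1 perimeter=8.718


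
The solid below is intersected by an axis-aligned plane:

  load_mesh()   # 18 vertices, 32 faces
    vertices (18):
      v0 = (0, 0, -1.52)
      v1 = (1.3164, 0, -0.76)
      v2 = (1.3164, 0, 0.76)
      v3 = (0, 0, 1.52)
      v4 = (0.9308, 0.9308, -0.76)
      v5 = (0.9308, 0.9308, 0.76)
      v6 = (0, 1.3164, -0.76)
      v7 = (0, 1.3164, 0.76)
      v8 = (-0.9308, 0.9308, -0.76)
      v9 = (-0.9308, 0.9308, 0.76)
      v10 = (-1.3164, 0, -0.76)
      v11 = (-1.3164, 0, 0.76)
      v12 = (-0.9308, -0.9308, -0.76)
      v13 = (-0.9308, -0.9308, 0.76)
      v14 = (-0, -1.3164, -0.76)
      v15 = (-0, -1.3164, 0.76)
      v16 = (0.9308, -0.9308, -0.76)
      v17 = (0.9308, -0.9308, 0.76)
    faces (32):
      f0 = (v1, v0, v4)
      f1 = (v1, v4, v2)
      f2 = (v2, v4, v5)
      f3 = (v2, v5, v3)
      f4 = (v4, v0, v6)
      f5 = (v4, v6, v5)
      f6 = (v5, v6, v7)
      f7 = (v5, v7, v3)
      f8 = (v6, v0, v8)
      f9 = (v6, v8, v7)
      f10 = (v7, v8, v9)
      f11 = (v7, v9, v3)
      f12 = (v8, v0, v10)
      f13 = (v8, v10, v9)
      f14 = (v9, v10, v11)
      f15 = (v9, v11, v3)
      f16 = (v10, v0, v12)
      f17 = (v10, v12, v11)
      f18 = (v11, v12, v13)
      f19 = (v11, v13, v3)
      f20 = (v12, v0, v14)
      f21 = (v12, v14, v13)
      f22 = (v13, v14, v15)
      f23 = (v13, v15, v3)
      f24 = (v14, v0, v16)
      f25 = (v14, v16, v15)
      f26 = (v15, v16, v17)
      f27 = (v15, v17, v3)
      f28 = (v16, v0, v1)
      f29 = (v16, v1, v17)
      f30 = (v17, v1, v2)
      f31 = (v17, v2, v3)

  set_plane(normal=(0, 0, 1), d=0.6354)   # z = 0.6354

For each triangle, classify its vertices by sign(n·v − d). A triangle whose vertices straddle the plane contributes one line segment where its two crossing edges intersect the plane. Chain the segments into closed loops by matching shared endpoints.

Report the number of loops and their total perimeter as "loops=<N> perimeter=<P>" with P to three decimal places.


Straddling triangles (16 of 32):
  (v1,v4,v2) [--+] → (1.28479, 0.0763011, 0.6354)–(1.3164, 0, 0.6354)  len=0.0826
  (v2,v4,v5) [+-+] → (1.28479, 0.0763011, 0.6354)–(0.9308, 0.9308, 0.6354)  len=0.9249
  (v4,v6,v5) [--+] → (0.854499, 0.962409, 0.6354)–(0.9308, 0.9308, 0.6354)  len=0.0826
  (v5,v6,v7) [+-+] → (0.854499, 0.962409, 0.6354)–(0, 1.3164, 0.6354)  len=0.9249
  (v6,v8,v7) [--+] → (-0.0763011, 1.28479, 0.6354)–(0, 1.3164, 0.6354)  len=0.0826
  (v7,v8,v9) [+-+] → (-0.0763011, 1.28479, 0.6354)–(-0.9308, 0.9308, 0.6354)  len=0.9249
  (v8,v10,v9) [--+] → (-0.962409, 0.854499, 0.6354)–(-0.9308, 0.9308, 0.6354)  len=0.0826
  (v9,v10,v11) [+-+] → (-0.962409, 0.854499, 0.6354)–(-1.3164, 0, 0.6354)  len=0.9249
  (v10,v12,v11) [--+] → (-1.28479, -0.0763011, 0.6354)–(-1.3164, 0, 0.6354)  len=0.0826
  (v11,v12,v13) [+-+] → (-1.28479, -0.0763011, 0.6354)–(-0.9308, -0.9308, 0.6354)  len=0.9249
  (v12,v14,v13) [--+] → (-0.854499, -0.962409, 0.6354)–(-0.9308, -0.9308, 0.6354)  len=0.0826
  (v13,v14,v15) [+-+] → (-0.854499, -0.962409, 0.6354)–(0, -1.3164, 0.6354)  len=0.9249
  (v14,v16,v15) [--+] → (0.0763011, -1.28479, 0.6354)–(0, -1.3164, 0.6354)  len=0.0826
  (v15,v16,v17) [+-+] → (0.0763011, -1.28479, 0.6354)–(0.9308, -0.9308, 0.6354)  len=0.9249
  (v16,v1,v17) [--+] → (0.962409, -0.854499, 0.6354)–(0.9308, -0.9308, 0.6354)  len=0.0826
  (v17,v1,v2) [+-+] → (0.962409, -0.854499, 0.6354)–(1.3164, 0, 0.6354)  len=0.9249

Chained into 1 loop(s):
  loop 1: 16 segments, perimeter = 8.0601
Total perimeter = 8.060

loops=1 perimeter=8.060


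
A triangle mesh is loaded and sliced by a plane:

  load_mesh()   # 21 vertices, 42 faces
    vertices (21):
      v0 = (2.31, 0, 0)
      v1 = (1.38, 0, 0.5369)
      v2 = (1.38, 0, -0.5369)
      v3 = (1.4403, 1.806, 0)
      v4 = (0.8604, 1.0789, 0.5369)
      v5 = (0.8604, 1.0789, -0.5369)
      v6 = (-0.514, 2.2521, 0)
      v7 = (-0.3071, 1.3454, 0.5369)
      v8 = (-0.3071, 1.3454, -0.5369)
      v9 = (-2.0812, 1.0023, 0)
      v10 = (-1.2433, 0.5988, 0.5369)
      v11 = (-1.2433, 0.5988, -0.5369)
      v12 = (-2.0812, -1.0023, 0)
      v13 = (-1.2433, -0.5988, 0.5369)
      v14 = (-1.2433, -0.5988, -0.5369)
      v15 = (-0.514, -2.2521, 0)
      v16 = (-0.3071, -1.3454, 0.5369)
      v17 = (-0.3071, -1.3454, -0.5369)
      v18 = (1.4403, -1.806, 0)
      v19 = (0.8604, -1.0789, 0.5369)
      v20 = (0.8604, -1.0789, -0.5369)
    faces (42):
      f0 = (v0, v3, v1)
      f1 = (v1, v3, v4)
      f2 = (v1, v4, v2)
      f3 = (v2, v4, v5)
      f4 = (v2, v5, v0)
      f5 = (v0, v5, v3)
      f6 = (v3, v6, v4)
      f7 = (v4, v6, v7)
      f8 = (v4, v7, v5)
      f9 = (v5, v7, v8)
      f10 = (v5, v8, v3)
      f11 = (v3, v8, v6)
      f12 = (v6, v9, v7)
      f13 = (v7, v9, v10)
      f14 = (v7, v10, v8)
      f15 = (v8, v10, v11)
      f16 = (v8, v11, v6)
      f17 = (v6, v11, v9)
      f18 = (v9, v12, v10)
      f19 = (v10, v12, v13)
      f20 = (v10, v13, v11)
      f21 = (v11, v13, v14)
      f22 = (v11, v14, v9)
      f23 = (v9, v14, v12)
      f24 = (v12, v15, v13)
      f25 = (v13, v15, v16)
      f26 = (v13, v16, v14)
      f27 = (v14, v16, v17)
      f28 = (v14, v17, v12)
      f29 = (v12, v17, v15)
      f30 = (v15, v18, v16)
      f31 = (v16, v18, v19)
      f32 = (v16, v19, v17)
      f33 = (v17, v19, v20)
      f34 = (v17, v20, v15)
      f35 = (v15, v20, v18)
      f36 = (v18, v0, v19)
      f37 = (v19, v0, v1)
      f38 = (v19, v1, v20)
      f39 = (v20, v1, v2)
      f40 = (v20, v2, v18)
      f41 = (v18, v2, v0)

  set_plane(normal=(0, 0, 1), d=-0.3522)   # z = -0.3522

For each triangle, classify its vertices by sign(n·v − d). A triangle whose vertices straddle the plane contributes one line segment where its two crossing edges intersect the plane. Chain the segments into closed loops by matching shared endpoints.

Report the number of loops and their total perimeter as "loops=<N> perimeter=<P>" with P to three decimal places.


Straddling triangles (28 of 42):
  (v1,v4,v2) [++-] → (1.29063, 0.185577, -0.3522)–(1.38, 0, -0.3522)  len=0.2060
  (v2,v4,v5) [-+-] → (1.29063, 0.185577, -0.3522)–(0.8604, 1.0789, -0.3522)  len=0.9915
  (v2,v5,v0) [--+] → (1.35908, 0.707746, -0.3522)–(1.69993, 0, -0.3522)  len=0.7855
  (v0,v5,v3) [+-+] → (1.35908, 0.707746, -0.3522)–(1.05989, 1.32903, -0.3522)  len=0.6896
  (v4,v7,v5) [++-] → (0.659583, 1.12474, -0.3522)–(0.8604, 1.0789, -0.3522)  len=0.2060
  (v5,v7,v8) [-+-] → (0.659583, 1.12474, -0.3522)–(-0.3071, 1.3454, -0.3522)  len=0.9915
  (v5,v8,v3) [--+] → (0.294026, 1.50385, -0.3522)–(1.05989, 1.32903, -0.3522)  len=0.7856
  (v3,v8,v6) [+-+] → (0.294026, 1.50385, -0.3522)–(-0.378276, 1.65732, -0.3522)  len=0.6896
  (v7,v10,v8) [++-] → (-0.468132, 1.21698, -0.3522)–(-0.3071, 1.3454, -0.3522)  len=0.2060
  (v8,v10,v11) [-+-] → (-0.468132, 1.21698, -0.3522)–(-1.2433, 0.5988, -0.3522)  len=0.9915
  (v8,v11,v6) [--+] → (-0.992412, 1.16755, -0.3522)–(-0.378276, 1.65732, -0.3522)  len=0.7855
  (v6,v11,v9) [+-+] → (-0.992412, 1.16755, -0.3522)–(-1.53155, 0.737609, -0.3522)  len=0.6896
  (v10,v13,v11) [++-] → (-1.2433, 0.392806, -0.3522)–(-1.2433, 0.5988, -0.3522)  len=0.2060
  (v11,v13,v14) [-+-] → (-1.2433, 0.392806, -0.3522)–(-1.2433, -0.5988, -0.3522)  len=0.9916
  (v11,v14,v9) [--+] → (-1.53155, -0.0480025, -0.3522)–(-1.53155, 0.737609, -0.3522)  len=0.7856
  (v9,v14,v12) [+-+] → (-1.53155, -0.0480025, -0.3522)–(-1.53155, -0.737609, -0.3522)  len=0.6896
  (v13,v16,v14) [++-] → (-1.08227, -0.72722, -0.3522)–(-1.2433, -0.5988, -0.3522)  len=0.2060
  (v14,v16,v17) [-+-] → (-1.08227, -0.72722, -0.3522)–(-0.3071, -1.3454, -0.3522)  len=0.9915
  (v14,v17,v12) [--+] → (-0.917412, -1.22737, -0.3522)–(-1.53155, -0.737609, -0.3522)  len=0.7855
  (v12,v17,v15) [+-+] → (-0.917412, -1.22737, -0.3522)–(-0.378276, -1.65732, -0.3522)  len=0.6896
  (v16,v19,v17) [++-] → (-0.106283, -1.29956, -0.3522)–(-0.3071, -1.3454, -0.3522)  len=0.2060
  (v17,v19,v20) [-+-] → (-0.106283, -1.29956, -0.3522)–(0.8604, -1.0789, -0.3522)  len=0.9915
  (v17,v20,v15) [--+] → (0.38759, -1.48249, -0.3522)–(-0.378276, -1.65732, -0.3522)  len=0.7856
  (v15,v20,v18) [+-+] → (0.38759, -1.48249, -0.3522)–(1.05989, -1.32903, -0.3522)  len=0.6896
  (v19,v1,v20) [++-] → (0.949774, -0.893323, -0.3522)–(0.8604, -1.0789, -0.3522)  len=0.2060
  (v20,v1,v2) [-+-] → (0.949774, -0.893323, -0.3522)–(1.38, 0, -0.3522)  len=0.9915
  (v20,v2,v18) [--+] → (1.40074, -0.621286, -0.3522)–(1.05989, -1.32903, -0.3522)  len=0.7855
  (v18,v2,v0) [+-+] → (1.40074, -0.621286, -0.3522)–(1.69993, 0, -0.3522)  len=0.6896

Chained into 2 loop(s):
  loop 1: 14 segments, perimeter = 8.3826
  loop 2: 14 segments, perimeter = 10.3260
Total perimeter = 18.709

loops=2 perimeter=18.709


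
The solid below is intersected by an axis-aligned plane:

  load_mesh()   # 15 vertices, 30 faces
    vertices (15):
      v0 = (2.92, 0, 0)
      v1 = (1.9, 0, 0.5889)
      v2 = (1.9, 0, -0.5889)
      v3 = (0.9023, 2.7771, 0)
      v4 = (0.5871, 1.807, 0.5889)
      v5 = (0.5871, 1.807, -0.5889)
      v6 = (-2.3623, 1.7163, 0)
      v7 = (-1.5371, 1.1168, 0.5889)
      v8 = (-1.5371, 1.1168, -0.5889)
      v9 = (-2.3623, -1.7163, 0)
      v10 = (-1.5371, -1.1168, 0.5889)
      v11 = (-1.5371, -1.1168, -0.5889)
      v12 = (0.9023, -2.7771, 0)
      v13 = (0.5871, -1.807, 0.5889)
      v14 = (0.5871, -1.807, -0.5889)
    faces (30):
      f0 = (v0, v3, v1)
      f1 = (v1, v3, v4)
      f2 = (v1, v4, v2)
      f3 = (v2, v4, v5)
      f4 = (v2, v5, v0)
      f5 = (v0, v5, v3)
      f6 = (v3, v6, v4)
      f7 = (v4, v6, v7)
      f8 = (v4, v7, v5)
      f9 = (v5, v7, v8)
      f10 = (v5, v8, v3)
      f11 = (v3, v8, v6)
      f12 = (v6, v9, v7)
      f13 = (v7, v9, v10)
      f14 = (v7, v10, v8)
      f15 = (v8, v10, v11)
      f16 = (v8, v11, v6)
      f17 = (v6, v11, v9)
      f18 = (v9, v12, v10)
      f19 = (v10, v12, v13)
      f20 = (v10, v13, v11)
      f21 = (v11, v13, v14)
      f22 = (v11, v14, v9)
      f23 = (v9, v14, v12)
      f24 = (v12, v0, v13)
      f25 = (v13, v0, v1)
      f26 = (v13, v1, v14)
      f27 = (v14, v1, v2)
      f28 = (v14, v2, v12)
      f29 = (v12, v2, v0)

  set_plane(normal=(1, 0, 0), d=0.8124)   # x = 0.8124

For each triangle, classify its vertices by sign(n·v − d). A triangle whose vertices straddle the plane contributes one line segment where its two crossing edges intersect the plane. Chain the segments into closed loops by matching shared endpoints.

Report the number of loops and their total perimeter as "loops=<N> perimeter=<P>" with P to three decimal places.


loops=2 perimeter=7.905

Straddling triangles (16 of 30):
  (v1,v3,v4) [++-] → (0.8124, 2.50041, 0.167964)–(0.8124, 1.49691, 0.5889)  len=1.0882
  (v1,v4,v2) [+-+] → (0.8124, 1.49691, 0.5889)–(0.8124, 1.49691, 0.386784)  len=0.2021
  (v2,v4,v5) [+--] → (0.8124, 1.49691, 0.386784)–(0.8124, 1.49691, -0.5889)  len=0.9757
  (v2,v5,v0) [+-+] → (0.8124, 1.49691, -0.5889)–(0.8124, 1.63249, -0.532027)  len=0.1470
  (v0,v5,v3) [+-+] → (0.8124, 1.63249, -0.532027)–(0.8124, 2.50041, -0.167964)  len=0.9412
  (v3,v6,v4) [+--] → (0.8124, 2.74789, 0)–(0.8124, 2.50041, 0.167964)  len=0.2991
  (v5,v8,v3) [--+] → (0.8124, 2.71591, -0.0217029)–(0.8124, 2.50041, -0.167964)  len=0.2604
  (v3,v8,v6) [+--] → (0.8124, 2.71591, -0.0217029)–(0.8124, 2.74789, 0)  len=0.0386
  (v9,v12,v10) [-+-] → (0.8124, -2.74789, 0)–(0.8124, -2.71591, 0.0217029)  len=0.0386
  (v10,v12,v13) [-+-] → (0.8124, -2.71591, 0.0217029)–(0.8124, -2.50041, 0.167964)  len=0.2604
  (v9,v14,v12) [--+] → (0.8124, -2.50041, -0.167964)–(0.8124, -2.74789, 0)  len=0.2991
  (v12,v0,v13) [++-] → (0.8124, -1.63249, 0.532027)–(0.8124, -2.50041, 0.167964)  len=0.9412
  (v13,v0,v1) [-++] → (0.8124, -1.63249, 0.532027)–(0.8124, -1.49691, 0.5889)  len=0.1470
  (v13,v1,v14) [-+-] → (0.8124, -1.49691, 0.5889)–(0.8124, -1.49691, -0.386784)  len=0.9757
  (v14,v1,v2) [-++] → (0.8124, -1.49691, -0.386784)–(0.8124, -1.49691, -0.5889)  len=0.2021
  (v14,v2,v12) [-++] → (0.8124, -1.49691, -0.5889)–(0.8124, -2.50041, -0.167964)  len=1.0882

Chained into 2 loop(s):
  loop 1: 8 segments, perimeter = 3.9524
  loop 2: 8 segments, perimeter = 3.9524
Total perimeter = 7.905


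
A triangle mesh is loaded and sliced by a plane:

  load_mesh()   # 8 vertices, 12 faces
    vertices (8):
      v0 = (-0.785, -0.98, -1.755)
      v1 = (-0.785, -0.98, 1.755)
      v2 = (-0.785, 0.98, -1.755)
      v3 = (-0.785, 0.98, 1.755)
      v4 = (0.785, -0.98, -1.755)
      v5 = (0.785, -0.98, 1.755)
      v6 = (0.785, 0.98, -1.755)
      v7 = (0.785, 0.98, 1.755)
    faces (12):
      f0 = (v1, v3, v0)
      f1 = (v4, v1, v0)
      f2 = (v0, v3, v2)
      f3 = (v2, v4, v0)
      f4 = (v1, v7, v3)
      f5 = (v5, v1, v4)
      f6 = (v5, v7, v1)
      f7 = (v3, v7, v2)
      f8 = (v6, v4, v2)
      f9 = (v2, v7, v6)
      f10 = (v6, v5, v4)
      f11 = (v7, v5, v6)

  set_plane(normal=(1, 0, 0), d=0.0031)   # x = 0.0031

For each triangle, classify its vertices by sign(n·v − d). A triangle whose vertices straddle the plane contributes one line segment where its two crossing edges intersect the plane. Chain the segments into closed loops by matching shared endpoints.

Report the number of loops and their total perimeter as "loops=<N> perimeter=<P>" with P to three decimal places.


loops=1 perimeter=10.940

Straddling triangles (8 of 12):
  (v4,v1,v0) [+--] → (0.0031, -0.98, -0.00693057)–(0.0031, -0.98, -1.755)  len=1.7481
  (v2,v4,v0) [-+-] → (0.0031, -0.00387006, -1.755)–(0.0031, -0.98, -1.755)  len=0.9761
  (v1,v7,v3) [-+-] → (0.0031, 0.00387006, 1.755)–(0.0031, 0.98, 1.755)  len=0.9761
  (v5,v1,v4) [+-+] → (0.0031, -0.98, 1.755)–(0.0031, -0.98, -0.00693057)  len=1.7619
  (v5,v7,v1) [++-] → (0.0031, 0.00387006, 1.755)–(0.0031, -0.98, 1.755)  len=0.9839
  (v3,v7,v2) [-+-] → (0.0031, 0.98, 1.755)–(0.0031, 0.98, 0.00693057)  len=1.7481
  (v6,v4,v2) [++-] → (0.0031, -0.00387006, -1.755)–(0.0031, 0.98, -1.755)  len=0.9839
  (v2,v7,v6) [-++] → (0.0031, 0.98, 0.00693057)–(0.0031, 0.98, -1.755)  len=1.7619

Chained into 1 loop(s):
  loop 1: 8 segments, perimeter = 10.9400
Total perimeter = 10.940


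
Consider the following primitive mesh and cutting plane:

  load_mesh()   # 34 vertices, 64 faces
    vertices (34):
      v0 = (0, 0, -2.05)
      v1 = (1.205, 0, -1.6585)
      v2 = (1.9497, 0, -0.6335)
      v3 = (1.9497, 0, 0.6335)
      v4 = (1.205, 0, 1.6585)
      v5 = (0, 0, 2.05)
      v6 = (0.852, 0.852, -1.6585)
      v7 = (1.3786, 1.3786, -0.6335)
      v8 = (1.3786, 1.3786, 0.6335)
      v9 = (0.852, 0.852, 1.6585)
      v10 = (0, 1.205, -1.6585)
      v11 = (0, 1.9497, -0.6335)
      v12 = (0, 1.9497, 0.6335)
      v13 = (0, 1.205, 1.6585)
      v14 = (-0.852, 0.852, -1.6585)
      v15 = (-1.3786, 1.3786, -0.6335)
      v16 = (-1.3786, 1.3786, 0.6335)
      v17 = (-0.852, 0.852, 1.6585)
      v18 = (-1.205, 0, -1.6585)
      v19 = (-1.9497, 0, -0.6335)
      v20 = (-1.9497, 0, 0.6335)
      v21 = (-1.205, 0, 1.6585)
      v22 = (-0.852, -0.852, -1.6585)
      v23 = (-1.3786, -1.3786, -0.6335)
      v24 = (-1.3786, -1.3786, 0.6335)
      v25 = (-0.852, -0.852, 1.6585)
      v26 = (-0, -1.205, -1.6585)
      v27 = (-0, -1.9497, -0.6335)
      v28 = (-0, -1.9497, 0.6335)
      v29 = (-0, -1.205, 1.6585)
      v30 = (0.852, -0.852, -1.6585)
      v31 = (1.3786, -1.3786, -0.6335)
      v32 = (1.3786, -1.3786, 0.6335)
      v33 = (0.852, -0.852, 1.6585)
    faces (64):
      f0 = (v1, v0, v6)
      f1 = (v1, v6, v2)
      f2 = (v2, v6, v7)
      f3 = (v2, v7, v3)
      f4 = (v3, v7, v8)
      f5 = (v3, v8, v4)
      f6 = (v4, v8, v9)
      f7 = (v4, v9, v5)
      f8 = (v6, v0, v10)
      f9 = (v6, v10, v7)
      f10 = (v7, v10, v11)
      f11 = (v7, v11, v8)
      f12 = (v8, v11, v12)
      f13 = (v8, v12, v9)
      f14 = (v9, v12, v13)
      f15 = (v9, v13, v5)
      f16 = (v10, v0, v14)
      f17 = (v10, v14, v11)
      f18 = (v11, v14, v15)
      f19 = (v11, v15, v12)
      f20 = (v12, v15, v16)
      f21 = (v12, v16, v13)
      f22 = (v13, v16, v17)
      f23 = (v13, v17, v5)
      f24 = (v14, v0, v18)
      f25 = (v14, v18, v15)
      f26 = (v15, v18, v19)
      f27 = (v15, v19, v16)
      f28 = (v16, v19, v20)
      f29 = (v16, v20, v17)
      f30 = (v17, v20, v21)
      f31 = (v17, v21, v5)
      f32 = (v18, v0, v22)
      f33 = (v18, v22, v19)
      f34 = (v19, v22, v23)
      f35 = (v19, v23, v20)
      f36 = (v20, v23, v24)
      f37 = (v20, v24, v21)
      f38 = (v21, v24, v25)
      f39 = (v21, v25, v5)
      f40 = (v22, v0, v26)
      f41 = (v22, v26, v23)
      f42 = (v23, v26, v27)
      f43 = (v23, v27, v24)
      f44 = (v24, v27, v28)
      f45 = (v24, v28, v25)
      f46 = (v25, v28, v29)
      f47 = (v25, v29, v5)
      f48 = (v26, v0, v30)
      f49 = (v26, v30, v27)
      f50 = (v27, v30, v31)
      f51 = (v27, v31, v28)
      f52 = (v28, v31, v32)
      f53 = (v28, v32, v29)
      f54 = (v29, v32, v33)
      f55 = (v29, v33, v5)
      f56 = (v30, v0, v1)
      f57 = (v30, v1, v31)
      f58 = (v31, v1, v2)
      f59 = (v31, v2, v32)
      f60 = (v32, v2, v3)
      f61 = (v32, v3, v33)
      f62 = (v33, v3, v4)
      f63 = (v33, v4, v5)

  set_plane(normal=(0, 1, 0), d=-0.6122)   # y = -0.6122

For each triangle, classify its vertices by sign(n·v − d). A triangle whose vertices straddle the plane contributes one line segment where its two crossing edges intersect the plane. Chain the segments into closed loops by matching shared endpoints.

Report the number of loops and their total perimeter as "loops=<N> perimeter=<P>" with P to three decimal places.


Straddling triangles (20 of 64):
  (v18,v0,v22) [++-] → (-0.6122, -0.6122, -1.76869)–(-0.951354, -0.6122, -1.6585)  len=0.3566
  (v18,v22,v19) [+-+] → (-0.951354, -0.6122, -1.6585)–(-1.16095, -0.6122, -1.37001)  len=0.3566
  (v19,v22,v23) [+--] → (-1.16095, -0.6122, -1.37001)–(-1.69609, -0.6122, -0.6335)  len=0.9104
  (v19,v23,v20) [+-+] → (-1.69609, -0.6122, -0.6335)–(-1.69609, -0.6122, 0.0708586)  len=0.7044
  (v20,v23,v24) [+--] → (-1.69609, -0.6122, 0.0708586)–(-1.69609, -0.6122, 0.6335)  len=0.5626
  (v20,v24,v21) [+-+] → (-1.69609, -0.6122, 0.6335)–(-1.28209, -0.6122, 1.20332)  len=0.7043
  (v21,v24,v25) [+--] → (-1.28209, -0.6122, 1.20332)–(-0.951354, -0.6122, 1.6585)  len=0.5626
  (v21,v25,v5) [+-+] → (-0.951354, -0.6122, 1.6585)–(-0.6122, -0.6122, 1.76869)  len=0.3566
  (v22,v0,v26) [-+-] → (-0.6122, -0.6122, -1.76869)–(0, -0.6122, -1.8511)  len=0.6177
  (v25,v29,v5) [--+] → (0, -0.6122, 1.8511)–(-0.6122, -0.6122, 1.76869)  len=0.6177
  (v26,v0,v30) [-+-] → (0, -0.6122, -1.8511)–(0.6122, -0.6122, -1.76869)  len=0.6177
  (v29,v33,v5) [--+] → (0.6122, -0.6122, 1.76869)–(0, -0.6122, 1.8511)  len=0.6177
  (v30,v0,v1) [-++] → (0.6122, -0.6122, -1.76869)–(0.951354, -0.6122, -1.6585)  len=0.3566
  (v30,v1,v31) [-+-] → (0.951354, -0.6122, -1.6585)–(1.28209, -0.6122, -1.20332)  len=0.5626
  (v31,v1,v2) [-++] → (1.28209, -0.6122, -1.20332)–(1.69609, -0.6122, -0.6335)  len=0.7043
  (v31,v2,v32) [-+-] → (1.69609, -0.6122, -0.6335)–(1.69609, -0.6122, -0.0708586)  len=0.5626
  (v32,v2,v3) [-++] → (1.69609, -0.6122, -0.0708586)–(1.69609, -0.6122, 0.6335)  len=0.7044
  (v32,v3,v33) [-+-] → (1.69609, -0.6122, 0.6335)–(1.16095, -0.6122, 1.37001)  len=0.9104
  (v33,v3,v4) [-++] → (1.16095, -0.6122, 1.37001)–(0.951354, -0.6122, 1.6585)  len=0.3566
  (v33,v4,v5) [-++] → (0.951354, -0.6122, 1.6585)–(0.6122, -0.6122, 1.76869)  len=0.3566

Chained into 1 loop(s):
  loop 1: 20 segments, perimeter = 11.4993
Total perimeter = 11.499

loops=1 perimeter=11.499


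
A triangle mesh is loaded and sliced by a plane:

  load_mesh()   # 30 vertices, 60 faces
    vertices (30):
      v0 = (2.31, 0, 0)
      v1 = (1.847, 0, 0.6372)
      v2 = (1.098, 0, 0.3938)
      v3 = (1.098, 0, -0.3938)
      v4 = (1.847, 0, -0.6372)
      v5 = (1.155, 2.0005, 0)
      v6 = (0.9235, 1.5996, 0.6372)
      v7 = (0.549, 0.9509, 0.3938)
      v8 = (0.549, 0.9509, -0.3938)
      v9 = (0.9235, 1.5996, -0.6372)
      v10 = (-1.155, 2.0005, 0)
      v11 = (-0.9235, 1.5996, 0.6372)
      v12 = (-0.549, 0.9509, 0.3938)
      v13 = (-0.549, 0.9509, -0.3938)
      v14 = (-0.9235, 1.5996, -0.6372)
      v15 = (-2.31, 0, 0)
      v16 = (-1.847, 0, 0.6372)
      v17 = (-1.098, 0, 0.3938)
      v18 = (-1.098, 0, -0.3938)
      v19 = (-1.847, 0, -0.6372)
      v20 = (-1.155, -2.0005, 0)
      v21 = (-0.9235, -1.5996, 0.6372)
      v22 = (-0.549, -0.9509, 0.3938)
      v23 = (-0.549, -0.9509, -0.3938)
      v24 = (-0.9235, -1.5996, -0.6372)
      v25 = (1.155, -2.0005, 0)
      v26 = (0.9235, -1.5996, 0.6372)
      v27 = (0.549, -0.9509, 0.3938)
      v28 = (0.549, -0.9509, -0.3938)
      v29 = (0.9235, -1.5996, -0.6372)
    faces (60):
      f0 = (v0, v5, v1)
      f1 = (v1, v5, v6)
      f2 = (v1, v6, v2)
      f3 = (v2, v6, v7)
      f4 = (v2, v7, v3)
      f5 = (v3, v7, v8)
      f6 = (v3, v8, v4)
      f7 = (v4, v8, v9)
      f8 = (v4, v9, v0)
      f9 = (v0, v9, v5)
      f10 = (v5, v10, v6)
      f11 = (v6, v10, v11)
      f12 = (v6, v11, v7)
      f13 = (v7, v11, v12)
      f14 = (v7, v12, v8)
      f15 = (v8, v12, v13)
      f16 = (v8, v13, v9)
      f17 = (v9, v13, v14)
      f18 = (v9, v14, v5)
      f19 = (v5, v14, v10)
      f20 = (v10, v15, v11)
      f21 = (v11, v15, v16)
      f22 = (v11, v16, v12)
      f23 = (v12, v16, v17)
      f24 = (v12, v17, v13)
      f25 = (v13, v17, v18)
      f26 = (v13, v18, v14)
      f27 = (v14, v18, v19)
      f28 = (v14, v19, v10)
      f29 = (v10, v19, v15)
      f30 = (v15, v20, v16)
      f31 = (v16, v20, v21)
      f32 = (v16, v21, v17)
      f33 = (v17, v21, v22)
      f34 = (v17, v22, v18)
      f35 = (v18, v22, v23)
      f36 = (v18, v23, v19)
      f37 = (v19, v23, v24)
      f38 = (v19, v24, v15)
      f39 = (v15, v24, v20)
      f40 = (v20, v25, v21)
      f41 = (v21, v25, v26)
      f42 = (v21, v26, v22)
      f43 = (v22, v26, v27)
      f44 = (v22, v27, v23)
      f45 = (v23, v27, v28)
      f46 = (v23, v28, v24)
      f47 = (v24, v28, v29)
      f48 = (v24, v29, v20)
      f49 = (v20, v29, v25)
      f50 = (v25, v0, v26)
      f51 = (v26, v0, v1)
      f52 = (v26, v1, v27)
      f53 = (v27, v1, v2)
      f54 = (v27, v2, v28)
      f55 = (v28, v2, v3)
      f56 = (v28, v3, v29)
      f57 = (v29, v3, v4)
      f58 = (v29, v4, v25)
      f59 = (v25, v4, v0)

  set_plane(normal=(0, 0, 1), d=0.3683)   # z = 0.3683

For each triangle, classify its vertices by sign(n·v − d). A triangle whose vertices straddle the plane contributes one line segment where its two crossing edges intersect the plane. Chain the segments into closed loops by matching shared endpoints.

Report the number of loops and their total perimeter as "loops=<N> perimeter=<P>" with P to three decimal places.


Straddling triangles (24 of 60):
  (v0,v5,v1) [--+] → (1.55497, 0.844216, 0.3683)–(2.04239, 0, 0.3683)  len=0.9748
  (v1,v5,v6) [+-+] → (1.55497, 0.844216, 0.3683)–(1.02119, 1.76878, 0.3683)  len=1.0676
  (v2,v7,v3) [++-] → (0.566775, 0.920113, 0.3683)–(1.098, 0, 0.3683)  len=1.0625
  (v3,v7,v8) [-+-] → (0.566775, 0.920113, 0.3683)–(0.549, 0.9509, 0.3683)  len=0.0355
  (v5,v10,v6) [--+] → (0.0463678, 1.76878, 0.3683)–(1.02119, 1.76878, 0.3683)  len=0.9748
  (v6,v10,v11) [+-+] → (0.0463678, 1.76878, 0.3683)–(-1.02119, 1.76878, 0.3683)  len=1.0676
  (v7,v12,v8) [++-] → (-0.51345, 0.9509, 0.3683)–(0.549, 0.9509, 0.3683)  len=1.0625
  (v8,v12,v13) [-+-] → (-0.51345, 0.9509, 0.3683)–(-0.549, 0.9509, 0.3683)  len=0.0355
  (v10,v15,v11) [--+] → (-1.50861, 0.924565, 0.3683)–(-1.02119, 1.76878, 0.3683)  len=0.9748
  (v11,v15,v16) [+-+] → (-1.50861, 0.924565, 0.3683)–(-2.04239, 0, 0.3683)  len=1.0676
  (v12,v17,v13) [++-] → (-1.08023, 0.0307871, 0.3683)–(-0.549, 0.9509, 0.3683)  len=1.0625
  (v13,v17,v18) [-+-] → (-1.08023, 0.0307871, 0.3683)–(-1.098, 0, 0.3683)  len=0.0355
  (v15,v20,v16) [--+] → (-1.55497, -0.844216, 0.3683)–(-2.04239, 0, 0.3683)  len=0.9748
  (v16,v20,v21) [+-+] → (-1.55497, -0.844216, 0.3683)–(-1.02119, -1.76878, 0.3683)  len=1.0676
  (v17,v22,v18) [++-] → (-0.566775, -0.920113, 0.3683)–(-1.098, 0, 0.3683)  len=1.0625
  (v18,v22,v23) [-+-] → (-0.566775, -0.920113, 0.3683)–(-0.549, -0.9509, 0.3683)  len=0.0355
  (v20,v25,v21) [--+] → (-0.0463678, -1.76878, 0.3683)–(-1.02119, -1.76878, 0.3683)  len=0.9748
  (v21,v25,v26) [+-+] → (-0.0463678, -1.76878, 0.3683)–(1.02119, -1.76878, 0.3683)  len=1.0676
  (v22,v27,v23) [++-] → (0.51345, -0.9509, 0.3683)–(-0.549, -0.9509, 0.3683)  len=1.0625
  (v23,v27,v28) [-+-] → (0.51345, -0.9509, 0.3683)–(0.549, -0.9509, 0.3683)  len=0.0355
  (v25,v0,v26) [--+] → (1.50861, -0.924565, 0.3683)–(1.02119, -1.76878, 0.3683)  len=0.9748
  (v26,v0,v1) [+-+] → (1.50861, -0.924565, 0.3683)–(2.04239, 0, 0.3683)  len=1.0676
  (v27,v2,v28) [++-] → (1.08023, -0.0307871, 0.3683)–(0.549, -0.9509, 0.3683)  len=1.0625
  (v28,v2,v3) [-+-] → (1.08023, -0.0307871, 0.3683)–(1.098, 0, 0.3683)  len=0.0355

Chained into 2 loop(s):
  loop 1: 12 segments, perimeter = 12.2544
  loop 2: 12 segments, perimeter = 6.5880
Total perimeter = 18.842

loops=2 perimeter=18.842


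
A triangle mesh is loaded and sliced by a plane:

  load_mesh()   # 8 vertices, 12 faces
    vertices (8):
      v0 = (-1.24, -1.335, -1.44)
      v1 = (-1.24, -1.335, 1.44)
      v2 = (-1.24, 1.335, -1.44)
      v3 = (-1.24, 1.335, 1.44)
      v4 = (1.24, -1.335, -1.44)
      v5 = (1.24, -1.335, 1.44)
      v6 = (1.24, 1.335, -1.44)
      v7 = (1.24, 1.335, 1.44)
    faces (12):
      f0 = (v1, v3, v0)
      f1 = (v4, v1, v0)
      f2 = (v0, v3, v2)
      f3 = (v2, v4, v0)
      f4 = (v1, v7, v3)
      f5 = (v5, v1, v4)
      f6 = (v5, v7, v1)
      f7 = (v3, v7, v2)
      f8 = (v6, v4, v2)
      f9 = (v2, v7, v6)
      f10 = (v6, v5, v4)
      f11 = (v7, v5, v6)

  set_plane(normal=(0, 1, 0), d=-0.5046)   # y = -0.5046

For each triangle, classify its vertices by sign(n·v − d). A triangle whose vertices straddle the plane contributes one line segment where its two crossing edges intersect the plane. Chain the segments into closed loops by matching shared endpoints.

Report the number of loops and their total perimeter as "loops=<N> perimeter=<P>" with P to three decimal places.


Straddling triangles (8 of 12):
  (v1,v3,v0) [-+-] → (-1.24, -0.5046, 1.44)–(-1.24, -0.5046, -0.544288)  len=1.9843
  (v0,v3,v2) [-++] → (-1.24, -0.5046, -0.544288)–(-1.24, -0.5046, -1.44)  len=0.8957
  (v2,v4,v0) [+--] → (0.468692, -0.5046, -1.44)–(-1.24, -0.5046, -1.44)  len=1.7087
  (v1,v7,v3) [-++] → (-0.468692, -0.5046, 1.44)–(-1.24, -0.5046, 1.44)  len=0.7713
  (v5,v7,v1) [-+-] → (1.24, -0.5046, 1.44)–(-0.468692, -0.5046, 1.44)  len=1.7087
  (v6,v4,v2) [+-+] → (1.24, -0.5046, -1.44)–(0.468692, -0.5046, -1.44)  len=0.7713
  (v6,v5,v4) [+--] → (1.24, -0.5046, 0.544288)–(1.24, -0.5046, -1.44)  len=1.9843
  (v7,v5,v6) [+-+] → (1.24, -0.5046, 1.44)–(1.24, -0.5046, 0.544288)  len=0.8957

Chained into 1 loop(s):
  loop 1: 8 segments, perimeter = 10.7200
Total perimeter = 10.720

loops=1 perimeter=10.720


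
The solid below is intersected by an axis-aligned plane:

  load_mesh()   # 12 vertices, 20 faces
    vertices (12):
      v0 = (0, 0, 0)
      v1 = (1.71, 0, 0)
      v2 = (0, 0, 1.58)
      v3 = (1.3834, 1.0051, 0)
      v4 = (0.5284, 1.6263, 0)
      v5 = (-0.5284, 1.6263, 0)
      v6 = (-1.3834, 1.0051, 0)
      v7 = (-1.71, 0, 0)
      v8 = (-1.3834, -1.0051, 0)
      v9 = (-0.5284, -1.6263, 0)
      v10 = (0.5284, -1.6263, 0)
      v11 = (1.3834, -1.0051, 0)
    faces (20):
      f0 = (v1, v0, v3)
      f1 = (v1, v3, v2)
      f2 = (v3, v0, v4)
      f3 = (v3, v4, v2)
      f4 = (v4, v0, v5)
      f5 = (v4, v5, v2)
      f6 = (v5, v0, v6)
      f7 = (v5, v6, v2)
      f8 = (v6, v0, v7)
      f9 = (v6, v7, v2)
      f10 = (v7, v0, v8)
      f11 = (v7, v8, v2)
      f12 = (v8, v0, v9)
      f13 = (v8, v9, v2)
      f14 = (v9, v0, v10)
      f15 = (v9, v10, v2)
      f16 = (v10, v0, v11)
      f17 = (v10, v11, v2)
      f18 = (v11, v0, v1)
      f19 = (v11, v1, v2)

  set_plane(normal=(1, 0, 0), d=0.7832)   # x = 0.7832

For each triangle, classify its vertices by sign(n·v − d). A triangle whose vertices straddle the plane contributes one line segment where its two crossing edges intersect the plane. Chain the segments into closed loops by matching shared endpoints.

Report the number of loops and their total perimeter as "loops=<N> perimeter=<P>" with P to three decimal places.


loops=1 perimeter=6.289

Straddling triangles (8 of 20):
  (v1,v0,v3) [+-+] → (0.7832, 0, 0)–(0.7832, 0.569029, 0)  len=0.5690
  (v1,v3,v2) [++-] → (0.7832, 0.569029, 0.685497)–(0.7832, 0, 0.856342)  len=0.5941
  (v3,v0,v4) [+--] → (0.7832, 0.569029, 0)–(0.7832, 1.44118, 0)  len=0.8721
  (v3,v4,v2) [+--] → (0.7832, 1.44118, 0)–(0.7832, 0.569029, 0.685497)  len=1.1093
  (v10,v0,v11) [--+] → (0.7832, -0.569029, 0)–(0.7832, -1.44118, 0)  len=0.8721
  (v10,v11,v2) [-+-] → (0.7832, -1.44118, 0)–(0.7832, -0.569029, 0.685497)  len=1.1093
  (v11,v0,v1) [+-+] → (0.7832, -0.569029, 0)–(0.7832, 0, 0)  len=0.5690
  (v11,v1,v2) [++-] → (0.7832, 0, 0.856342)–(0.7832, -0.569029, 0.685497)  len=0.5941

Chained into 1 loop(s):
  loop 1: 8 segments, perimeter = 6.2892
Total perimeter = 6.289


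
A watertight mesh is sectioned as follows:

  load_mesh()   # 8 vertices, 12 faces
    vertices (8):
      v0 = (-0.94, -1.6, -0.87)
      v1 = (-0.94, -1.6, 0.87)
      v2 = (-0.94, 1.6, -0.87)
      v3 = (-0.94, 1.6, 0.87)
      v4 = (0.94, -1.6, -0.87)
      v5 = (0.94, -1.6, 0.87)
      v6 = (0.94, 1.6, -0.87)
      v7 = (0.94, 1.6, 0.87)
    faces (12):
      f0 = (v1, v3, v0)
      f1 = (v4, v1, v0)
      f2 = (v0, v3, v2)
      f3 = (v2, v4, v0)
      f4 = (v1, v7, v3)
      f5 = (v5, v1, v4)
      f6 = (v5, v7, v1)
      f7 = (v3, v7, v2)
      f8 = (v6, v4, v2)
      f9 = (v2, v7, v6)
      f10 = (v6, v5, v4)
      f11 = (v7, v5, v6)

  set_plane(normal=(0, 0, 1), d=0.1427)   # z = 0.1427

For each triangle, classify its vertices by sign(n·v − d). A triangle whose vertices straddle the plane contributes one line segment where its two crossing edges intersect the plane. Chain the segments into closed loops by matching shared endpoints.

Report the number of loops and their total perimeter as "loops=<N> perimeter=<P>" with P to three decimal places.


loops=1 perimeter=10.160

Straddling triangles (8 of 12):
  (v1,v3,v0) [++-] → (-0.94, 0.262437, 0.1427)–(-0.94, -1.6, 0.1427)  len=1.8624
  (v4,v1,v0) [-+-] → (-0.154182, -1.6, 0.1427)–(-0.94, -1.6, 0.1427)  len=0.7858
  (v0,v3,v2) [-+-] → (-0.94, 0.262437, 0.1427)–(-0.94, 1.6, 0.1427)  len=1.3376
  (v5,v1,v4) [++-] → (-0.154182, -1.6, 0.1427)–(0.94, -1.6, 0.1427)  len=1.0942
  (v3,v7,v2) [++-] → (0.154182, 1.6, 0.1427)–(-0.94, 1.6, 0.1427)  len=1.0942
  (v2,v7,v6) [-+-] → (0.154182, 1.6, 0.1427)–(0.94, 1.6, 0.1427)  len=0.7858
  (v6,v5,v4) [-+-] → (0.94, -0.262437, 0.1427)–(0.94, -1.6, 0.1427)  len=1.3376
  (v7,v5,v6) [++-] → (0.94, -0.262437, 0.1427)–(0.94, 1.6, 0.1427)  len=1.8624

Chained into 1 loop(s):
  loop 1: 8 segments, perimeter = 10.1600
Total perimeter = 10.160


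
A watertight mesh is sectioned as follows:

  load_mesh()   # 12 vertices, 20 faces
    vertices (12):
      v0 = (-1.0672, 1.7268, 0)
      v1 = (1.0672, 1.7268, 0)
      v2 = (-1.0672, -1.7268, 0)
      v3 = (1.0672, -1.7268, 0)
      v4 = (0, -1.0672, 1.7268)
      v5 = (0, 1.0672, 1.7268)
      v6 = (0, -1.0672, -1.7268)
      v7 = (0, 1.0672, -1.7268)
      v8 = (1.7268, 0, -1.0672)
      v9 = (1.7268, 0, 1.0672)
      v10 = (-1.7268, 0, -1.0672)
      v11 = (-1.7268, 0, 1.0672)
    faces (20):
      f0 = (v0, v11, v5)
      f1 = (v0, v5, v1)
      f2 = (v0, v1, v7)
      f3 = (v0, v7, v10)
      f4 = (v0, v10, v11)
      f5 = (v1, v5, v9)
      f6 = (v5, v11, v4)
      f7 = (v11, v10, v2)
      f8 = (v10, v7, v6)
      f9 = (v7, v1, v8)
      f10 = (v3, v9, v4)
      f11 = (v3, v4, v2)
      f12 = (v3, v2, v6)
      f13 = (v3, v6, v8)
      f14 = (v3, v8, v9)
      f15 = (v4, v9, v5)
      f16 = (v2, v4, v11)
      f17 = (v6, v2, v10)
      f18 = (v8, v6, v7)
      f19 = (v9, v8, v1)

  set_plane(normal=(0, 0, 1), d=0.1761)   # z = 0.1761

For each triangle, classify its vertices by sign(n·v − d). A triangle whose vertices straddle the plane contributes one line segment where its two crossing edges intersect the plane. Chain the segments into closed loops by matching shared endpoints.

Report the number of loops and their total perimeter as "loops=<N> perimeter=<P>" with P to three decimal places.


loops=1 perimeter=11.239

Straddling triangles (10 of 20):
  (v0,v11,v5) [-++] → (-1.17604, 1.44186, 0.1761)–(-0.958366, 1.65953, 0.1761)  len=0.3078
  (v0,v5,v1) [-+-] → (-0.958366, 1.65953, 0.1761)–(0.958366, 1.65953, 0.1761)  len=1.9167
  (v0,v10,v11) [--+] → (-1.7268, 0, 0.1761)–(-1.17604, 1.44186, 0.1761)  len=1.5435
  (v1,v5,v9) [-++] → (0.958366, 1.65953, 0.1761)–(1.17604, 1.44186, 0.1761)  len=0.3078
  (v11,v10,v2) [+--] → (-1.7268, 0, 0.1761)–(-1.17604, -1.44186, 0.1761)  len=1.5435
  (v3,v9,v4) [-++] → (1.17604, -1.44186, 0.1761)–(0.958366, -1.65953, 0.1761)  len=0.3078
  (v3,v4,v2) [-+-] → (0.958366, -1.65953, 0.1761)–(-0.958366, -1.65953, 0.1761)  len=1.9167
  (v3,v8,v9) [--+] → (1.7268, 0, 0.1761)–(1.17604, -1.44186, 0.1761)  len=1.5435
  (v2,v4,v11) [-++] → (-0.958366, -1.65953, 0.1761)–(-1.17604, -1.44186, 0.1761)  len=0.3078
  (v9,v8,v1) [+--] → (1.7268, 0, 0.1761)–(1.17604, 1.44186, 0.1761)  len=1.5435

Chained into 1 loop(s):
  loop 1: 10 segments, perimeter = 11.2387
Total perimeter = 11.239
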